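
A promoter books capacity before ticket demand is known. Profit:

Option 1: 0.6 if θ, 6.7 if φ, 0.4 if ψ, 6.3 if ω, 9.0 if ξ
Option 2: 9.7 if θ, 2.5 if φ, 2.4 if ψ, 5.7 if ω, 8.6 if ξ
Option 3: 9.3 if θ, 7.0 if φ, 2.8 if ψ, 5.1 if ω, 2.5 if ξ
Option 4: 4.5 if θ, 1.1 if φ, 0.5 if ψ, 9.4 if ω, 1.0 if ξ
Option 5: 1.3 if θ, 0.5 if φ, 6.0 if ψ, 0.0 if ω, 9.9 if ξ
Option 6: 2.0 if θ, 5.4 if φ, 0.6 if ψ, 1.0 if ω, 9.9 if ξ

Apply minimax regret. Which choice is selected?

Column bests: θ=9.7, φ=7.0, ψ=6.0, ω=9.4, ξ=9.9.
Option 1 regrets: 9.1, 0.3, 5.6, 3.1, 0.9 → max 9.1
Option 2 regrets: 0.0, 4.5, 3.6, 3.7, 1.3 → max 4.5
Option 3 regrets: 0.4, 0.0, 3.2, 4.3, 7.4 → max 7.4
Option 4 regrets: 5.2, 5.9, 5.5, 0.0, 8.9 → max 8.9
Option 5 regrets: 8.4, 6.5, 0.0, 9.4, 0.0 → max 9.4
Option 6 regrets: 7.7, 1.6, 5.4, 8.4, 0.0 → max 8.4
Smallest max regret = 4.5 → Option 2.

Option 2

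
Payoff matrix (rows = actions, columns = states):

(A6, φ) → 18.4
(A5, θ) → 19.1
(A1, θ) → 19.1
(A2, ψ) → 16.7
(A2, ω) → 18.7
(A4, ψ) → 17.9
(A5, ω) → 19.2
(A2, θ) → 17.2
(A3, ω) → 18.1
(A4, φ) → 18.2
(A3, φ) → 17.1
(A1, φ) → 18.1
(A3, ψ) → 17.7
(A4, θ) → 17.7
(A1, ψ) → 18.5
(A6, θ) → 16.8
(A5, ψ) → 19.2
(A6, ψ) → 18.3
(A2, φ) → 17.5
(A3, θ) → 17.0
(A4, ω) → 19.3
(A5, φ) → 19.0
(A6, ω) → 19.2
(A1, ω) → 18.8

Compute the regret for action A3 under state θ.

Best payoff under θ is 19.1.
Regret = 19.1 − 17.0 = 2.1.

2.1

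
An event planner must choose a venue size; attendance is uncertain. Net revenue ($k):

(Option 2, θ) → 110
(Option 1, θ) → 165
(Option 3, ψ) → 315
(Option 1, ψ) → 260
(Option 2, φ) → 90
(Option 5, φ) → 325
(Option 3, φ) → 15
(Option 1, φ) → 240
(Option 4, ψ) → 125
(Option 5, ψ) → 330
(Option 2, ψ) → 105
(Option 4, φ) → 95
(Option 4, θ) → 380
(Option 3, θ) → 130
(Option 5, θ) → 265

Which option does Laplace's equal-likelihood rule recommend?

Option 5

Row averages: Option 1=665/3, Option 2=305/3, Option 3=460/3, Option 4=200, Option 5=920/3
Highest average = 920/3 → Option 5.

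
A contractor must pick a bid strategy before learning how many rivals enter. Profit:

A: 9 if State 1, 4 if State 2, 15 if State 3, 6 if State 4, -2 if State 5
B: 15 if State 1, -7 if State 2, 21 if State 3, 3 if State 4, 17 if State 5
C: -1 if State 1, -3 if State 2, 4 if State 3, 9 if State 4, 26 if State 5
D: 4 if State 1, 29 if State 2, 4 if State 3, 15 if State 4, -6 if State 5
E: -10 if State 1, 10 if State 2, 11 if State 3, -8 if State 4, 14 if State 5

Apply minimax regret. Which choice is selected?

Column bests: State 1=15, State 2=29, State 3=21, State 4=15, State 5=26.
A regrets: 6, 25, 6, 9, 28 → max 28
B regrets: 0, 36, 0, 12, 9 → max 36
C regrets: 16, 32, 17, 6, 0 → max 32
D regrets: 11, 0, 17, 0, 32 → max 32
E regrets: 25, 19, 10, 23, 12 → max 25
Smallest max regret = 25 → E.

E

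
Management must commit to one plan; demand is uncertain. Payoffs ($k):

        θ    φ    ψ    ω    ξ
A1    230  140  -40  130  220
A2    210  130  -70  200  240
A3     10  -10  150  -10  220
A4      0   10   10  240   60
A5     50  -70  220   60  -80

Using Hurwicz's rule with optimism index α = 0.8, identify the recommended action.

A1: 0.8·230 + 0.2·(-40) = 176
A2: 0.8·240 + 0.2·(-70) = 178
A3: 0.8·220 + 0.2·(-10) = 174
A4: 0.8·240 + 0.2·0 = 192
A5: 0.8·220 + 0.2·(-80) = 160
Highest Hurwicz score = 192 → A4.

A4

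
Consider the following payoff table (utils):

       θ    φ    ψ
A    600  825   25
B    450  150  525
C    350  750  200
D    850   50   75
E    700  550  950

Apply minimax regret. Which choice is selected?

Column bests: θ=850, φ=825, ψ=950.
A regrets: 250, 0, 925 → max 925
B regrets: 400, 675, 425 → max 675
C regrets: 500, 75, 750 → max 750
D regrets: 0, 775, 875 → max 875
E regrets: 150, 275, 0 → max 275
Smallest max regret = 275 → E.

E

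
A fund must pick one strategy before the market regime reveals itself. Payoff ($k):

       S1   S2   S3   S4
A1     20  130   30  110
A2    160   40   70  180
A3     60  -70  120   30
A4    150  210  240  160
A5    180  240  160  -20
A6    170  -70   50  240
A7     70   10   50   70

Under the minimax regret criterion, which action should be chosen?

A4

Column bests: S1=180, S2=240, S3=240, S4=240.
A1 regrets: 160, 110, 210, 130 → max 210
A2 regrets: 20, 200, 170, 60 → max 200
A3 regrets: 120, 310, 120, 210 → max 310
A4 regrets: 30, 30, 0, 80 → max 80
A5 regrets: 0, 0, 80, 260 → max 260
A6 regrets: 10, 310, 190, 0 → max 310
A7 regrets: 110, 230, 190, 170 → max 230
Smallest max regret = 80 → A4.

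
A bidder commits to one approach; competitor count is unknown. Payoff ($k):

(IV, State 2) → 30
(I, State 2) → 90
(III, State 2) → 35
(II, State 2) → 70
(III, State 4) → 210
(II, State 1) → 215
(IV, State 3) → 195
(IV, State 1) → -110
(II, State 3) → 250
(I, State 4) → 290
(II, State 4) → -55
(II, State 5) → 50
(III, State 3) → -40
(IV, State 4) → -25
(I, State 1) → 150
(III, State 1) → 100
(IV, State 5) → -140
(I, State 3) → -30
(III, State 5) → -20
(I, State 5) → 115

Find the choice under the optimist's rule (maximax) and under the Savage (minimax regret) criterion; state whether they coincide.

Row maxima: I=290, II=250, III=210, IV=195
Best best-case = 290 → I.
Column bests: State 1=215, State 2=90, State 3=250, State 4=290, State 5=115.
I regrets: 65, 0, 280, 0, 0 → max 280
II regrets: 0, 20, 0, 345, 65 → max 345
III regrets: 115, 55, 290, 80, 135 → max 290
IV regrets: 325, 60, 55, 315, 255 → max 325
Smallest max regret = 280 → I.

maximax → I; minimax regret → I (agree)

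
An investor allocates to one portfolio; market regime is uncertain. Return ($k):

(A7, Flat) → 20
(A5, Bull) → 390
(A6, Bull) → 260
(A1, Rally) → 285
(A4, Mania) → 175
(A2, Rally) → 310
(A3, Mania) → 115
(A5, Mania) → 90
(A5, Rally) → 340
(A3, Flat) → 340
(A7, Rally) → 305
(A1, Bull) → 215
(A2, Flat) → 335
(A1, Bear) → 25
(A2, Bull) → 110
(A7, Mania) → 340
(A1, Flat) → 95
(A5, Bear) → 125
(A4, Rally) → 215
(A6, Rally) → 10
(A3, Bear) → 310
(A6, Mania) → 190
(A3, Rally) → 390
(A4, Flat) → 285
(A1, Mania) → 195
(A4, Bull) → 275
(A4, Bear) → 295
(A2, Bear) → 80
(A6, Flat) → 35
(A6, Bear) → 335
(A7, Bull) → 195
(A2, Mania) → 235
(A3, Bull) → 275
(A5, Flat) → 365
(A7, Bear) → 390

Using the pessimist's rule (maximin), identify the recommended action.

A4

Row minima: A1=25, A2=80, A3=115, A4=175, A5=90, A6=10, A7=20
Best worst-case = 175 → A4.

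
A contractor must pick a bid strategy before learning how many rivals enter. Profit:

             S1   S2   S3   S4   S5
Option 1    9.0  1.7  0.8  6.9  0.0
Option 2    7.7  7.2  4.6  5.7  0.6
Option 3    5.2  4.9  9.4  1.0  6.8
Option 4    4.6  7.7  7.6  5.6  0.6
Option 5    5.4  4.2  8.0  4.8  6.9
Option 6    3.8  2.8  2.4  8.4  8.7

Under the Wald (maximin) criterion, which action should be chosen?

Option 5

Row minima: Option 1=0.0, Option 2=0.6, Option 3=1.0, Option 4=0.6, Option 5=4.2, Option 6=2.4
Best worst-case = 4.2 → Option 5.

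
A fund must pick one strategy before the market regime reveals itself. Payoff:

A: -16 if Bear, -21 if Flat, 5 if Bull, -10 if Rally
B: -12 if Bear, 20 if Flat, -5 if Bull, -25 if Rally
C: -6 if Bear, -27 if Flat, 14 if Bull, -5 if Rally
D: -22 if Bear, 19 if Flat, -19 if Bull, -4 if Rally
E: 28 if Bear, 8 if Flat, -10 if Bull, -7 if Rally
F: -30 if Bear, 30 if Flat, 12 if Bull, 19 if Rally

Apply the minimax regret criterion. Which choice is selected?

E

Column bests: Bear=28, Flat=30, Bull=14, Rally=19.
A regrets: 44, 51, 9, 29 → max 51
B regrets: 40, 10, 19, 44 → max 44
C regrets: 34, 57, 0, 24 → max 57
D regrets: 50, 11, 33, 23 → max 50
E regrets: 0, 22, 24, 26 → max 26
F regrets: 58, 0, 2, 0 → max 58
Smallest max regret = 26 → E.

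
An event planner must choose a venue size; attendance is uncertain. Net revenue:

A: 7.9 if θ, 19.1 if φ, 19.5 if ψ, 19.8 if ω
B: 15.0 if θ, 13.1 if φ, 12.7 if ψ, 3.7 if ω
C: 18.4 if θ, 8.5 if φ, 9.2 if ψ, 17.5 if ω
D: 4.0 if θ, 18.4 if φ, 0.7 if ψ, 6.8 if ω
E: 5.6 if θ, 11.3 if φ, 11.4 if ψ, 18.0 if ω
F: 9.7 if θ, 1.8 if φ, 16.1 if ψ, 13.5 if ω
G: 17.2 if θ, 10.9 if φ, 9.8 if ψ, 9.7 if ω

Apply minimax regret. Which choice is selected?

G

Column bests: θ=18.4, φ=19.1, ψ=19.5, ω=19.8.
A regrets: 10.5, 0.0, 0.0, 0.0 → max 10.5
B regrets: 3.4, 6.0, 6.8, 16.1 → max 16.1
C regrets: 0.0, 10.6, 10.3, 2.3 → max 10.6
D regrets: 14.4, 0.7, 18.8, 13.0 → max 18.8
E regrets: 12.8, 7.8, 8.1, 1.8 → max 12.8
F regrets: 8.7, 17.3, 3.4, 6.3 → max 17.3
G regrets: 1.2, 8.2, 9.7, 10.1 → max 10.1
Smallest max regret = 10.1 → G.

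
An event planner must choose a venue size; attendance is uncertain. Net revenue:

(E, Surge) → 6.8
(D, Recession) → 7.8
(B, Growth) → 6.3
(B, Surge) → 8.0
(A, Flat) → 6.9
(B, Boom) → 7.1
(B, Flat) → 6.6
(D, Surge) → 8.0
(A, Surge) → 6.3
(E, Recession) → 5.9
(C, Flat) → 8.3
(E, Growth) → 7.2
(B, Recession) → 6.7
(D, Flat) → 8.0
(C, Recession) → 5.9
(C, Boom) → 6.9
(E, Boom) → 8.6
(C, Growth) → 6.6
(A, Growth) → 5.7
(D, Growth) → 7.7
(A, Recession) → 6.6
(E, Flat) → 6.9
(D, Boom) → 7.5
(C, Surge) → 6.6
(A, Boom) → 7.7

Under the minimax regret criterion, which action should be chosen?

D

Column bests: Recession=7.8, Flat=8.3, Growth=7.7, Boom=8.6, Surge=8.0.
A regrets: 1.2, 1.4, 2.0, 0.9, 1.7 → max 2.0
B regrets: 1.1, 1.7, 1.4, 1.5, 0.0 → max 1.7
C regrets: 1.9, 0.0, 1.1, 1.7, 1.4 → max 1.9
D regrets: 0.0, 0.3, 0.0, 1.1, 0.0 → max 1.1
E regrets: 1.9, 1.4, 0.5, 0.0, 1.2 → max 1.9
Smallest max regret = 1.1 → D.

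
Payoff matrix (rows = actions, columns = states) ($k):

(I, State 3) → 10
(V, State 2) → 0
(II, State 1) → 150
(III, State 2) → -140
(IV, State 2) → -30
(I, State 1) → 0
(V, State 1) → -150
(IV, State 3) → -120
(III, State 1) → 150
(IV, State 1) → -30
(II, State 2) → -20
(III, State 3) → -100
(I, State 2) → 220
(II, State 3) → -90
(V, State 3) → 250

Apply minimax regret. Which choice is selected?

Column bests: State 1=150, State 2=220, State 3=250.
I regrets: 150, 0, 240 → max 240
II regrets: 0, 240, 340 → max 340
III regrets: 0, 360, 350 → max 360
IV regrets: 180, 250, 370 → max 370
V regrets: 300, 220, 0 → max 300
Smallest max regret = 240 → I.

I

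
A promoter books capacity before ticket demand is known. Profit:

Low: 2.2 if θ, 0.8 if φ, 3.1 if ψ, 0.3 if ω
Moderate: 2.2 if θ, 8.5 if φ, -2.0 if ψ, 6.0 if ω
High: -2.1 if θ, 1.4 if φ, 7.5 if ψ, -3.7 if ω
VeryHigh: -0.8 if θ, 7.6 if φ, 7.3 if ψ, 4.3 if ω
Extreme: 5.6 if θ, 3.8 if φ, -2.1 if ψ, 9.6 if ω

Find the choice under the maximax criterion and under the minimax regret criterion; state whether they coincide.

Row maxima: Low=3.1, Moderate=8.5, High=7.5, VeryHigh=7.6, Extreme=9.6
Best best-case = 9.6 → Extreme.
Column bests: θ=5.6, φ=8.5, ψ=7.5, ω=9.6.
Low regrets: 3.4, 7.7, 4.4, 9.3 → max 9.3
Moderate regrets: 3.4, 0.0, 9.5, 3.6 → max 9.5
High regrets: 7.7, 7.1, 0.0, 13.3 → max 13.3
VeryHigh regrets: 6.4, 0.9, 0.2, 5.3 → max 6.4
Extreme regrets: 0.0, 4.7, 9.6, 0.0 → max 9.6
Smallest max regret = 6.4 → VeryHigh.

maximax → Extreme; minimax regret → VeryHigh (disagree)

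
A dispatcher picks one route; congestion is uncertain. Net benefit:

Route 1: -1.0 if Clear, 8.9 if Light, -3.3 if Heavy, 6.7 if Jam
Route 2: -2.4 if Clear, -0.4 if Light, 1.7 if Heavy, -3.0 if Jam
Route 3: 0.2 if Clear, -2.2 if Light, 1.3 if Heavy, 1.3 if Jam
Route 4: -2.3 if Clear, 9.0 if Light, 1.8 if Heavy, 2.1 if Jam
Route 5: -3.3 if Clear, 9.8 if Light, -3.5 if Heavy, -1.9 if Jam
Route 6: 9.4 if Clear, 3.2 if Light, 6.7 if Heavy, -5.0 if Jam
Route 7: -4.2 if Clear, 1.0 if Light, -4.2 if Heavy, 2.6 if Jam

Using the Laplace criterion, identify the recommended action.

Row averages: Route 1=2.825, Route 2=-1.025, Route 3=0.15, Route 4=2.65, Route 5=0.275, Route 6=3.575, Route 7=-1.2
Highest average = 3.575 → Route 6.

Route 6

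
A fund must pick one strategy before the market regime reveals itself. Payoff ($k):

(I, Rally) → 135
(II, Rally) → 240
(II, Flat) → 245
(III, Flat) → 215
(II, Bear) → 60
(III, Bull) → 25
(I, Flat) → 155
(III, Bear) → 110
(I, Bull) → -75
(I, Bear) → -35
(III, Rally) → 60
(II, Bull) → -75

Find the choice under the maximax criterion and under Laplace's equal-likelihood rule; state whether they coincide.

maximax → II; laplace → II (agree)

Row maxima: I=155, II=245, III=215
Best best-case = 245 → II.
Row averages: I=45, II=117.5, III=102.5
Highest average = 117.5 → II.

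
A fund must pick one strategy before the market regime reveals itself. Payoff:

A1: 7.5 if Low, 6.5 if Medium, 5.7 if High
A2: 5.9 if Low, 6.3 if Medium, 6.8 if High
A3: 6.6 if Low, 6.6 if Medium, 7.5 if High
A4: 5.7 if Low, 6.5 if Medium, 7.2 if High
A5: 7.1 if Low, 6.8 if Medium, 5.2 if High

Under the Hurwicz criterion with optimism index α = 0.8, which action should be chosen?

A1: 0.8·7.5 + 0.2·5.7 = 7.14
A2: 0.8·6.8 + 0.2·5.9 = 6.62
A3: 0.8·7.5 + 0.2·6.6 = 7.32
A4: 0.8·7.2 + 0.2·5.7 = 6.9
A5: 0.8·7.1 + 0.2·5.2 = 6.72
Highest Hurwicz score = 7.32 → A3.

A3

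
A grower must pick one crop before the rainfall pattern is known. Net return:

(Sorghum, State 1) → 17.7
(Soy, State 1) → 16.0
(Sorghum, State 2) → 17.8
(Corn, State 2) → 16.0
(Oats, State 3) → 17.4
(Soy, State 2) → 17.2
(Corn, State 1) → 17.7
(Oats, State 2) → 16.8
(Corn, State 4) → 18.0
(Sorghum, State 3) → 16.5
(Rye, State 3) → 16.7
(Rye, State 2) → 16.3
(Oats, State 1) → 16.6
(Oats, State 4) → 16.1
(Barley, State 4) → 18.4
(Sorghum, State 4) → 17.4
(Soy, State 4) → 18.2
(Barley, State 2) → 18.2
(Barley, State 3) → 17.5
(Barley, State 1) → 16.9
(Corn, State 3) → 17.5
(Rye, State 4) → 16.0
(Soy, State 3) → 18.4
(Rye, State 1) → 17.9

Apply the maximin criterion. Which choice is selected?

Row minima: Sorghum=16.5, Oats=16.1, Barley=16.9, Rye=16.0, Soy=16.0, Corn=16.0
Best worst-case = 16.9 → Barley.

Barley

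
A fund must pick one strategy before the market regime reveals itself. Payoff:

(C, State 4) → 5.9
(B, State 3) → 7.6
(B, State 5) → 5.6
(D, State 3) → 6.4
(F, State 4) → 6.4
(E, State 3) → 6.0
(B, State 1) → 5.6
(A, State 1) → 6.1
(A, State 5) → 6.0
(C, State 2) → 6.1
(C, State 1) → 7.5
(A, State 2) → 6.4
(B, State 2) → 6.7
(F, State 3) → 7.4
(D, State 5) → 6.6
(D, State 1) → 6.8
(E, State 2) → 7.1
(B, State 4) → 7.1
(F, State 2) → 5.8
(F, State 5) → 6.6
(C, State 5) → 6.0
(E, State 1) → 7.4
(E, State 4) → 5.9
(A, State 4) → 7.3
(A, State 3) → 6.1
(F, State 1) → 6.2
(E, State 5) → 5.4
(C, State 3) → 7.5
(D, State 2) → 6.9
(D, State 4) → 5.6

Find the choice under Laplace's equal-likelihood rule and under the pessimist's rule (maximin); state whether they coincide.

laplace → C; maximin → A (disagree)

Row averages: A=6.38, B=6.52, C=6.6, D=6.46, E=6.36, F=6.48
Highest average = 6.6 → C.
Row minima: A=6.0, B=5.6, C=5.9, D=5.6, E=5.4, F=5.8
Best worst-case = 6.0 → A.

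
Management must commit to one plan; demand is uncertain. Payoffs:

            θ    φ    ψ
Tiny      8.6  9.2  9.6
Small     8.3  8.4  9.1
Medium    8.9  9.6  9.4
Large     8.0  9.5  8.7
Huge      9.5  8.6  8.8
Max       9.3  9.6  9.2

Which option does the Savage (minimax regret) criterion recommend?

Column bests: θ=9.5, φ=9.6, ψ=9.6.
Tiny regrets: 0.9, 0.4, 0.0 → max 0.9
Small regrets: 1.2, 1.2, 0.5 → max 1.2
Medium regrets: 0.6, 0.0, 0.2 → max 0.6
Large regrets: 1.5, 0.1, 0.9 → max 1.5
Huge regrets: 0.0, 1.0, 0.8 → max 1.0
Max regrets: 0.2, 0.0, 0.4 → max 0.4
Smallest max regret = 0.4 → Max.

Max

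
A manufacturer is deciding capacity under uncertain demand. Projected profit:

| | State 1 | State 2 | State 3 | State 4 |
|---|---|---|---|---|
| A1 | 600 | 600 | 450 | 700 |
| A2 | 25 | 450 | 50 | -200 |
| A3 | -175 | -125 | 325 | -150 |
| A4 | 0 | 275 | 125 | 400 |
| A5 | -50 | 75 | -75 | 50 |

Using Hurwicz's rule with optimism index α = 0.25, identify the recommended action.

A1

A1: 0.25·700 + 0.75·450 = 512.5
A2: 0.25·450 + 0.75·(-200) = -37.5
A3: 0.25·325 + 0.75·(-175) = -50
A4: 0.25·400 + 0.75·0 = 100
A5: 0.25·75 + 0.75·(-75) = -37.5
Highest Hurwicz score = 512.5 → A1.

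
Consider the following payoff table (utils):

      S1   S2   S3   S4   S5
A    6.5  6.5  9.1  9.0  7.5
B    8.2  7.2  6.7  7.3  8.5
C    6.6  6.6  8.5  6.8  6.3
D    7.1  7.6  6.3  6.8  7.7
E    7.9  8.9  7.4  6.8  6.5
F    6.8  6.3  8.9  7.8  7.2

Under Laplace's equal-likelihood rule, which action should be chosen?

A

Row averages: A=7.72, B=7.58, C=6.96, D=7.1, E=7.5, F=7.4
Highest average = 7.72 → A.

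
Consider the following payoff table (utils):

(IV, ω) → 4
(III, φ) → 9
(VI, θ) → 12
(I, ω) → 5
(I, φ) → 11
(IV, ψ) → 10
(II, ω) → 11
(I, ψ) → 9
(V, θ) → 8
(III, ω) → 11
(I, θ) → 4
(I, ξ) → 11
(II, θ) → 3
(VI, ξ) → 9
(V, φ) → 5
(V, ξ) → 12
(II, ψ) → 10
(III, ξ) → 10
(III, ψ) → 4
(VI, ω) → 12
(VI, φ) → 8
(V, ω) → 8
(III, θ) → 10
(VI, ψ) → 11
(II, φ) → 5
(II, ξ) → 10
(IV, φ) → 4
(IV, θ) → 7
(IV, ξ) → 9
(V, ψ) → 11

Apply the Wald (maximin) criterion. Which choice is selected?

VI

Row minima: I=4, II=3, III=4, IV=4, V=5, VI=8
Best worst-case = 8 → VI.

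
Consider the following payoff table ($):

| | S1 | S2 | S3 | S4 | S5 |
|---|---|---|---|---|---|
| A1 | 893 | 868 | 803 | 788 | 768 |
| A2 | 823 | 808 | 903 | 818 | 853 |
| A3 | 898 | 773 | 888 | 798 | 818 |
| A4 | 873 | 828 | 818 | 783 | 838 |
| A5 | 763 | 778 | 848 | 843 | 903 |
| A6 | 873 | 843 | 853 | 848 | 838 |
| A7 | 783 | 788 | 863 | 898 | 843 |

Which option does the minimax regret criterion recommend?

Column bests: S1=898, S2=868, S3=903, S4=898, S5=903.
A1 regrets: 5, 0, 100, 110, 135 → max 135
A2 regrets: 75, 60, 0, 80, 50 → max 80
A3 regrets: 0, 95, 15, 100, 85 → max 100
A4 regrets: 25, 40, 85, 115, 65 → max 115
A5 regrets: 135, 90, 55, 55, 0 → max 135
A6 regrets: 25, 25, 50, 50, 65 → max 65
A7 regrets: 115, 80, 40, 0, 60 → max 115
Smallest max regret = 65 → A6.

A6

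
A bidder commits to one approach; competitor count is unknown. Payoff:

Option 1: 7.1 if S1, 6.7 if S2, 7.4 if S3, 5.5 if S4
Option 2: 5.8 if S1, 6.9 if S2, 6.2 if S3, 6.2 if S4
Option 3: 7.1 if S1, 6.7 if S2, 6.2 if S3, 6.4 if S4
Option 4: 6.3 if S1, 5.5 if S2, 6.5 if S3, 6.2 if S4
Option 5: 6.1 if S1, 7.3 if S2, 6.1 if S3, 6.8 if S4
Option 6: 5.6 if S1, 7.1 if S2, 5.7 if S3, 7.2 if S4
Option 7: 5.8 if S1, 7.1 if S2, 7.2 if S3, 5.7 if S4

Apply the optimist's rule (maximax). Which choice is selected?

Row maxima: Option 1=7.4, Option 2=6.9, Option 3=7.1, Option 4=6.5, Option 5=7.3, Option 6=7.2, Option 7=7.2
Best best-case = 7.4 → Option 1.

Option 1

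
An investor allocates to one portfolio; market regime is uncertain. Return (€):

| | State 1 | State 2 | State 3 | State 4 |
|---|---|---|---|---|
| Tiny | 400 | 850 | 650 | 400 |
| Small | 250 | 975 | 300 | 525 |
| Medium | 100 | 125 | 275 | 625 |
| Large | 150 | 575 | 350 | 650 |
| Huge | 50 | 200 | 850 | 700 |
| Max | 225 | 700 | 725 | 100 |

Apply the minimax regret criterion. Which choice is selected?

Tiny

Column bests: State 1=400, State 2=975, State 3=850, State 4=700.
Tiny regrets: 0, 125, 200, 300 → max 300
Small regrets: 150, 0, 550, 175 → max 550
Medium regrets: 300, 850, 575, 75 → max 850
Large regrets: 250, 400, 500, 50 → max 500
Huge regrets: 350, 775, 0, 0 → max 775
Max regrets: 175, 275, 125, 600 → max 600
Smallest max regret = 300 → Tiny.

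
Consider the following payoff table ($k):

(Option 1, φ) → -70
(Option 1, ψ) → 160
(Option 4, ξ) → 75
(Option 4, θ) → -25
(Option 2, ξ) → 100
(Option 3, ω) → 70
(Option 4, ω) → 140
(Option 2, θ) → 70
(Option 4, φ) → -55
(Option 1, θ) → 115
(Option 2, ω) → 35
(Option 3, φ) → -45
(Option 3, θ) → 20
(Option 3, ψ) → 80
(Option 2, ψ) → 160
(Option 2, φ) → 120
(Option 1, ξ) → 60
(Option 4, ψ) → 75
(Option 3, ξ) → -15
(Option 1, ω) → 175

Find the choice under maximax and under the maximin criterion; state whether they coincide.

Row maxima: Option 1=175, Option 2=160, Option 3=80, Option 4=140
Best best-case = 175 → Option 1.
Row minima: Option 1=-70, Option 2=35, Option 3=-45, Option 4=-55
Best worst-case = 35 → Option 2.

maximax → Option 1; maximin → Option 2 (disagree)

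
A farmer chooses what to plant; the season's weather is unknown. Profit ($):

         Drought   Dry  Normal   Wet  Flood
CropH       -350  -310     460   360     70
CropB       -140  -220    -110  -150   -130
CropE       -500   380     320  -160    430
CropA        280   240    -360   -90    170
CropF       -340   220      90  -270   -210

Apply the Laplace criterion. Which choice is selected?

Row averages: CropH=46, CropB=-150, CropE=94, CropA=48, CropF=-102
Highest average = 94 → CropE.

CropE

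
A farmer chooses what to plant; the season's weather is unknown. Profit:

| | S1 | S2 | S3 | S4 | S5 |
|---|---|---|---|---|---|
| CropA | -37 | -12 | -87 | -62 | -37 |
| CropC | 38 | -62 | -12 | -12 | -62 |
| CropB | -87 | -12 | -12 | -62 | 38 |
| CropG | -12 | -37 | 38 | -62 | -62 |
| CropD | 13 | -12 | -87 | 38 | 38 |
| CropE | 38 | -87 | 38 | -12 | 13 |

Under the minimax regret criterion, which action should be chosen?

Column bests: S1=38, S2=-12, S3=38, S4=38, S5=38.
CropA regrets: 75, 0, 125, 100, 75 → max 125
CropC regrets: 0, 50, 50, 50, 100 → max 100
CropB regrets: 125, 0, 50, 100, 0 → max 125
CropG regrets: 50, 25, 0, 100, 100 → max 100
CropD regrets: 25, 0, 125, 0, 0 → max 125
CropE regrets: 0, 75, 0, 50, 25 → max 75
Smallest max regret = 75 → CropE.

CropE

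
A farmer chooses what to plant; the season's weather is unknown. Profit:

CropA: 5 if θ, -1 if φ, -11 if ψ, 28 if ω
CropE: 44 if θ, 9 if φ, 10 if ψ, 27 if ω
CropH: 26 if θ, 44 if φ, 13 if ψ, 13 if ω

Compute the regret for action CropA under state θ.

39

Best payoff under θ is 44.
Regret = 44 − 5 = 39.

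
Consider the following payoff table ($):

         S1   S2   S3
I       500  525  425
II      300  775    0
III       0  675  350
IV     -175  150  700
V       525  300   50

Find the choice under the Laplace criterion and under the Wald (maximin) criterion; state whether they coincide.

laplace → I; maximin → I (agree)

Row averages: I=1450/3, II=1075/3, III=1025/3, IV=225, V=875/3
Highest average = 1450/3 → I.
Row minima: I=425, II=0, III=0, IV=-175, V=50
Best worst-case = 425 → I.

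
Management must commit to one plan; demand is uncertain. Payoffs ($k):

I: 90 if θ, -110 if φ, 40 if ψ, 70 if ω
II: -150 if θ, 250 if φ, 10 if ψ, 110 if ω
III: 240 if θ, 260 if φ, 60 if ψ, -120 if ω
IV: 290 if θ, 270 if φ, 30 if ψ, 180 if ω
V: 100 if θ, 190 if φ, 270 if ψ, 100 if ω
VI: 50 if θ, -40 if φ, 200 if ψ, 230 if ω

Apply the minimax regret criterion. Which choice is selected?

Column bests: θ=290, φ=270, ψ=270, ω=230.
I regrets: 200, 380, 230, 160 → max 380
II regrets: 440, 20, 260, 120 → max 440
III regrets: 50, 10, 210, 350 → max 350
IV regrets: 0, 0, 240, 50 → max 240
V regrets: 190, 80, 0, 130 → max 190
VI regrets: 240, 310, 70, 0 → max 310
Smallest max regret = 190 → V.

V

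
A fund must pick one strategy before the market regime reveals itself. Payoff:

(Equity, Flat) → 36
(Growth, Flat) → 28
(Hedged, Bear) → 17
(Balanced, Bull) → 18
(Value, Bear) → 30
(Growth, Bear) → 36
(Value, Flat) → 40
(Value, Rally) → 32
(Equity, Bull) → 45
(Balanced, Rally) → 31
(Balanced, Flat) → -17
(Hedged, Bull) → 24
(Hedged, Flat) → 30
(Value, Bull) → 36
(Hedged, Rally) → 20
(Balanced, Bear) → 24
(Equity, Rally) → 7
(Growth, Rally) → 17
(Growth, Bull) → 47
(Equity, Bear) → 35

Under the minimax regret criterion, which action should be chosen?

Value

Column bests: Bear=36, Flat=40, Bull=47, Rally=32.
Growth regrets: 0, 12, 0, 15 → max 15
Value regrets: 6, 0, 11, 0 → max 11
Hedged regrets: 19, 10, 23, 12 → max 23
Equity regrets: 1, 4, 2, 25 → max 25
Balanced regrets: 12, 57, 29, 1 → max 57
Smallest max regret = 11 → Value.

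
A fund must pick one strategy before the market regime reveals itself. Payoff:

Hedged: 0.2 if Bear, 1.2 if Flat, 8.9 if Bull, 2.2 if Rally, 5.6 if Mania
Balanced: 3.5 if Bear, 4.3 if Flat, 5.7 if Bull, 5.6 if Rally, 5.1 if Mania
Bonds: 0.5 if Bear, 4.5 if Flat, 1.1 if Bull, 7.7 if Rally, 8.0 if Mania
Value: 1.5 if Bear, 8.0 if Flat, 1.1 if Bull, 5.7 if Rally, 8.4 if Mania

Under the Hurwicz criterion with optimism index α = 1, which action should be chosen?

Hedged: 1·8.9 + 0·0.2 = 8.9
Balanced: 1·5.7 + 0·3.5 = 5.7
Bonds: 1·8.0 + 0·0.5 = 8
Value: 1·8.4 + 0·1.1 = 8.4
Highest Hurwicz score = 8.9 → Hedged.

Hedged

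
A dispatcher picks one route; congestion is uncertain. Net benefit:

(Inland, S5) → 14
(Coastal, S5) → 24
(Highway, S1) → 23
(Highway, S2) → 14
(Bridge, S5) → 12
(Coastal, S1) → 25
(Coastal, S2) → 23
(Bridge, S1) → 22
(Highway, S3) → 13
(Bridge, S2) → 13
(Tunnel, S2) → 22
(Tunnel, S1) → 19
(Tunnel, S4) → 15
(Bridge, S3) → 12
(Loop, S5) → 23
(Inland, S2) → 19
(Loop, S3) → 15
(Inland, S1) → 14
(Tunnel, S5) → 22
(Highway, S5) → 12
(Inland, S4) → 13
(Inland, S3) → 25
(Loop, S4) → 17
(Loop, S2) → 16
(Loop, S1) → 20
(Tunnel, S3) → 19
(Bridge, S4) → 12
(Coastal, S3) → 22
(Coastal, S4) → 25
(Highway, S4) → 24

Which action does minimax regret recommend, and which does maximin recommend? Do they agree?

Column bests: S1=25, S2=23, S3=25, S4=25, S5=24.
Bridge regrets: 3, 10, 13, 13, 12 → max 13
Loop regrets: 5, 7, 10, 8, 1 → max 10
Highway regrets: 2, 9, 12, 1, 12 → max 12
Inland regrets: 11, 4, 0, 12, 10 → max 12
Coastal regrets: 0, 0, 3, 0, 0 → max 3
Tunnel regrets: 6, 1, 6, 10, 2 → max 10
Smallest max regret = 3 → Coastal.
Row minima: Bridge=12, Loop=15, Highway=12, Inland=13, Coastal=22, Tunnel=15
Best worst-case = 22 → Coastal.

minimax regret → Coastal; maximin → Coastal (agree)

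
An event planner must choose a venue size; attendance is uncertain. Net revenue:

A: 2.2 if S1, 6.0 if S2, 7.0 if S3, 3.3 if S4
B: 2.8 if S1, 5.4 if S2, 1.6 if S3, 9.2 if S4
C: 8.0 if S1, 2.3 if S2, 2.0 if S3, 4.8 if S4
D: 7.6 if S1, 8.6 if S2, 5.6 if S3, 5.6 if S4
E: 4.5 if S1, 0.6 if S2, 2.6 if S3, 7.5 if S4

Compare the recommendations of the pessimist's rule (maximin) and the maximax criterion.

maximin → D; maximax → B (disagree)

Row minima: A=2.2, B=1.6, C=2.0, D=5.6, E=0.6
Best worst-case = 5.6 → D.
Row maxima: A=7.0, B=9.2, C=8.0, D=8.6, E=7.5
Best best-case = 9.2 → B.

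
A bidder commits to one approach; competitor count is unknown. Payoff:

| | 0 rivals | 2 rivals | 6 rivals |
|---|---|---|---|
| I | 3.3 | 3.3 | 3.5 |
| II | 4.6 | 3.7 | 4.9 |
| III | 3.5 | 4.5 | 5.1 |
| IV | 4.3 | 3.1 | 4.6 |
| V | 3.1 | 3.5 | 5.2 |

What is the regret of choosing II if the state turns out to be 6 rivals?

0.3

Best payoff under 6 rivals is 5.2.
Regret = 5.2 − 4.9 = 0.3.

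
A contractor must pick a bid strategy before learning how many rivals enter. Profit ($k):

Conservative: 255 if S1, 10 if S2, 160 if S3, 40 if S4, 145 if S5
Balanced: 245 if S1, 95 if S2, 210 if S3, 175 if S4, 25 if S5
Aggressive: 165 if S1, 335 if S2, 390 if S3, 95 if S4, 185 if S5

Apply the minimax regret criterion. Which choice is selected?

Column bests: S1=255, S2=335, S3=390, S4=175, S5=185.
Conservative regrets: 0, 325, 230, 135, 40 → max 325
Balanced regrets: 10, 240, 180, 0, 160 → max 240
Aggressive regrets: 90, 0, 0, 80, 0 → max 90
Smallest max regret = 90 → Aggressive.

Aggressive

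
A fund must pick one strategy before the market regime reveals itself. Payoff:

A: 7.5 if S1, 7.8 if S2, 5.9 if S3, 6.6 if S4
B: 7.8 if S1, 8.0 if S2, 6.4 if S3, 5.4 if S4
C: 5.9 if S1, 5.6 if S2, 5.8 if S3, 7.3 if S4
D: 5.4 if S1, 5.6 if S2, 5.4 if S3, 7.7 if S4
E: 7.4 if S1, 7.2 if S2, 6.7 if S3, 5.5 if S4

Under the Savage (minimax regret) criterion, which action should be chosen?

Column bests: S1=7.8, S2=8.0, S3=6.7, S4=7.7.
A regrets: 0.3, 0.2, 0.8, 1.1 → max 1.1
B regrets: 0.0, 0.0, 0.3, 2.3 → max 2.3
C regrets: 1.9, 2.4, 0.9, 0.4 → max 2.4
D regrets: 2.4, 2.4, 1.3, 0.0 → max 2.4
E regrets: 0.4, 0.8, 0.0, 2.2 → max 2.2
Smallest max regret = 1.1 → A.

A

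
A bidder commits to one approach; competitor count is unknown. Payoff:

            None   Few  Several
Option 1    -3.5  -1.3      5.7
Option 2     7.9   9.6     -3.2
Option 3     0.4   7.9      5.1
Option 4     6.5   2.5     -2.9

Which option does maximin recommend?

Option 3

Row minima: Option 1=-3.5, Option 2=-3.2, Option 3=0.4, Option 4=-2.9
Best worst-case = 0.4 → Option 3.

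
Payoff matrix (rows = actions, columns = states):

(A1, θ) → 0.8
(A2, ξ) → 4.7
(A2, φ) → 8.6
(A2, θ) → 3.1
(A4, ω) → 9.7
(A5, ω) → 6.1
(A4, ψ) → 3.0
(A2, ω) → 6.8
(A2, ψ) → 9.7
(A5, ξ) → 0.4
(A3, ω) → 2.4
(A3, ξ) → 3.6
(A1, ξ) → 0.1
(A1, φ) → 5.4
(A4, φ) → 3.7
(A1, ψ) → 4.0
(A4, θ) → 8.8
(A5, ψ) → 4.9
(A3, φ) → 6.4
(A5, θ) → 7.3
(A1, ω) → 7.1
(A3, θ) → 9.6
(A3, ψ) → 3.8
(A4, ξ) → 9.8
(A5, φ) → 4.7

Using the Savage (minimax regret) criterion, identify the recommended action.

Column bests: θ=9.6, φ=8.6, ψ=9.7, ω=9.7, ξ=9.8.
A1 regrets: 8.8, 3.2, 5.7, 2.6, 9.7 → max 9.7
A2 regrets: 6.5, 0.0, 0.0, 2.9, 5.1 → max 6.5
A3 regrets: 0.0, 2.2, 5.9, 7.3, 6.2 → max 7.3
A4 regrets: 0.8, 4.9, 6.7, 0.0, 0.0 → max 6.7
A5 regrets: 2.3, 3.9, 4.8, 3.6, 9.4 → max 9.4
Smallest max regret = 6.5 → A2.

A2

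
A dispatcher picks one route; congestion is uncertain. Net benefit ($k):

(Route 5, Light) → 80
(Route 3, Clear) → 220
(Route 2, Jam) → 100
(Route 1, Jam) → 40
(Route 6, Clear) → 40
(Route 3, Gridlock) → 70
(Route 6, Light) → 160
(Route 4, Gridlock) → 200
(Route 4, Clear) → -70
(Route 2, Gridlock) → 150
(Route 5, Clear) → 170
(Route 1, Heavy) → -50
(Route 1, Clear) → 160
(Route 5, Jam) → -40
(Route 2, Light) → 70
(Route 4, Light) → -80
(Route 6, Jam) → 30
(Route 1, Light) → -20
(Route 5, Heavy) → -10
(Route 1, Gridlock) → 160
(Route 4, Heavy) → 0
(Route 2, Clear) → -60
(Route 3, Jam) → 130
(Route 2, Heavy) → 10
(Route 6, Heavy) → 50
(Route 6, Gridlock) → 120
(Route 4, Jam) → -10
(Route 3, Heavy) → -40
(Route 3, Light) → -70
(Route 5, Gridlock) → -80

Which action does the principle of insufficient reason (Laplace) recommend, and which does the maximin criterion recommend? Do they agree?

laplace → Route 6; maximin → Route 6 (agree)

Row averages: Route 1=58, Route 2=54, Route 3=62, Route 4=8, Route 5=24, Route 6=80
Highest average = 80 → Route 6.
Row minima: Route 1=-50, Route 2=-60, Route 3=-70, Route 4=-80, Route 5=-80, Route 6=30
Best worst-case = 30 → Route 6.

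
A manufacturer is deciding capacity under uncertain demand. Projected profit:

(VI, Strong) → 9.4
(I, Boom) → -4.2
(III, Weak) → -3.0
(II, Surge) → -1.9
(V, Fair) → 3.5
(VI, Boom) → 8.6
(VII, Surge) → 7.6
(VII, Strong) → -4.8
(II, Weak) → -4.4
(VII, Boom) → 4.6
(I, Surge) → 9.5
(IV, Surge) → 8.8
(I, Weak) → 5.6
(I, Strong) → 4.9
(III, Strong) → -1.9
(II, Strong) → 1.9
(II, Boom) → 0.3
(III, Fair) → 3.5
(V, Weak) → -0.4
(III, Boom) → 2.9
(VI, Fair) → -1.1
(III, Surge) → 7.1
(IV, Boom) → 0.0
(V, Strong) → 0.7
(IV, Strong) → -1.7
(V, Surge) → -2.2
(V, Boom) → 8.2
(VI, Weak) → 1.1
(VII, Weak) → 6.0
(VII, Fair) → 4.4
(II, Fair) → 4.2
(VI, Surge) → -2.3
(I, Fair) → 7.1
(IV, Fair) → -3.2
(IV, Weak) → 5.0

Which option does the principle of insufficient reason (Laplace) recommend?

I

Row averages: I=4.58, II=0.02, III=1.72, IV=1.78, V=1.96, VI=3.14, VII=3.56
Highest average = 4.58 → I.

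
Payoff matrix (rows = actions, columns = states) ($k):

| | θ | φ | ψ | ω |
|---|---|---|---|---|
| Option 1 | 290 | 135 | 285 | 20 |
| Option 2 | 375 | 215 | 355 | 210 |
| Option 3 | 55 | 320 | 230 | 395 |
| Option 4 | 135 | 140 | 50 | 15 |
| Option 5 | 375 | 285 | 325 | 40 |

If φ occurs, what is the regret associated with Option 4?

180

Best payoff under φ is 320.
Regret = 320 − 140 = 180.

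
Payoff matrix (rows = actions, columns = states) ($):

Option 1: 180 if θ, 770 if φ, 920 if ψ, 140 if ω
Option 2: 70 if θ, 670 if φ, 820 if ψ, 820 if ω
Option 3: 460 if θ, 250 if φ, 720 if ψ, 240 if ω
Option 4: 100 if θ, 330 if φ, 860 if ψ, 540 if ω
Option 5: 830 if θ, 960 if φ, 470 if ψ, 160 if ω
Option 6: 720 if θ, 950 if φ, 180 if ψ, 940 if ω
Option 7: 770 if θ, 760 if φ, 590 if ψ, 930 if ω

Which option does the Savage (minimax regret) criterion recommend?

Option 7

Column bests: θ=830, φ=960, ψ=920, ω=940.
Option 1 regrets: 650, 190, 0, 800 → max 800
Option 2 regrets: 760, 290, 100, 120 → max 760
Option 3 regrets: 370, 710, 200, 700 → max 710
Option 4 regrets: 730, 630, 60, 400 → max 730
Option 5 regrets: 0, 0, 450, 780 → max 780
Option 6 regrets: 110, 10, 740, 0 → max 740
Option 7 regrets: 60, 200, 330, 10 → max 330
Smallest max regret = 330 → Option 7.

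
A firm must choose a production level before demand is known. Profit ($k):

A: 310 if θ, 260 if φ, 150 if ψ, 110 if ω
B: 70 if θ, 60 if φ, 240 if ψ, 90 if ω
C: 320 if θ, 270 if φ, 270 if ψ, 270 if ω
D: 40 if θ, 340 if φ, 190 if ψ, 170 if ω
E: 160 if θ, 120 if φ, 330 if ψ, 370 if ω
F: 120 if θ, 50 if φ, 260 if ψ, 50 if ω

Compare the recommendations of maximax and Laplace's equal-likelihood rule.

maximax → E; laplace → C (disagree)

Row maxima: A=310, B=240, C=320, D=340, E=370, F=260
Best best-case = 370 → E.
Row averages: A=207.5, B=115, C=282.5, D=185, E=245, F=120
Highest average = 282.5 → C.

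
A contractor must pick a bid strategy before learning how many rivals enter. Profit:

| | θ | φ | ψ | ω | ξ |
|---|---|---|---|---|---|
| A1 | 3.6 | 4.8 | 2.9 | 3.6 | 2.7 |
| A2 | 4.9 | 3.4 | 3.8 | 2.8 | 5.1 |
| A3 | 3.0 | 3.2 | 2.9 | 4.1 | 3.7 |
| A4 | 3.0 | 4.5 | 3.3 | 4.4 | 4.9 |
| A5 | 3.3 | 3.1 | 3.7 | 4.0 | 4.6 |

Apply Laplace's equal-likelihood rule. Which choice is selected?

A4

Row averages: A1=3.52, A2=4, A3=3.38, A4=4.02, A5=3.74
Highest average = 4.02 → A4.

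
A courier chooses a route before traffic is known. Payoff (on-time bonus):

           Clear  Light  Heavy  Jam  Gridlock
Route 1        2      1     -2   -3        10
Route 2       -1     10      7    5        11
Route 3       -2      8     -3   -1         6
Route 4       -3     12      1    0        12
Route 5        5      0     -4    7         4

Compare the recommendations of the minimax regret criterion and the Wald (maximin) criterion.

minimax regret → Route 2; maximin → Route 2 (agree)

Column bests: Clear=5, Light=12, Heavy=7, Jam=7, Gridlock=12.
Route 1 regrets: 3, 11, 9, 10, 2 → max 11
Route 2 regrets: 6, 2, 0, 2, 1 → max 6
Route 3 regrets: 7, 4, 10, 8, 6 → max 10
Route 4 regrets: 8, 0, 6, 7, 0 → max 8
Route 5 regrets: 0, 12, 11, 0, 8 → max 12
Smallest max regret = 6 → Route 2.
Row minima: Route 1=-3, Route 2=-1, Route 3=-3, Route 4=-3, Route 5=-4
Best worst-case = -1 → Route 2.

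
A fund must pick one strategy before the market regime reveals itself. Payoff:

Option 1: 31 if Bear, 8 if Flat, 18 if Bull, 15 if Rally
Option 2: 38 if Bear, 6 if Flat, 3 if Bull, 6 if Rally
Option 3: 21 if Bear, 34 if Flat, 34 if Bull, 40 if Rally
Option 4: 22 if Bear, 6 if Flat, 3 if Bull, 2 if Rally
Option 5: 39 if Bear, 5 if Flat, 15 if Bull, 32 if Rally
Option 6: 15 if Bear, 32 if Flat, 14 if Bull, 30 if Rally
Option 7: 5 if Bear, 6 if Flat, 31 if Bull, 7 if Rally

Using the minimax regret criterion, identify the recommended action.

Column bests: Bear=39, Flat=34, Bull=34, Rally=40.
Option 1 regrets: 8, 26, 16, 25 → max 26
Option 2 regrets: 1, 28, 31, 34 → max 34
Option 3 regrets: 18, 0, 0, 0 → max 18
Option 4 regrets: 17, 28, 31, 38 → max 38
Option 5 regrets: 0, 29, 19, 8 → max 29
Option 6 regrets: 24, 2, 20, 10 → max 24
Option 7 regrets: 34, 28, 3, 33 → max 34
Smallest max regret = 18 → Option 3.

Option 3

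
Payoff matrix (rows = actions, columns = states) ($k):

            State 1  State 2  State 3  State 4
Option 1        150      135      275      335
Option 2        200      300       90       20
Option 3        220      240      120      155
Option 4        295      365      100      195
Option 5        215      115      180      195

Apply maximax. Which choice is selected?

Row maxima: Option 1=335, Option 2=300, Option 3=240, Option 4=365, Option 5=215
Best best-case = 365 → Option 4.

Option 4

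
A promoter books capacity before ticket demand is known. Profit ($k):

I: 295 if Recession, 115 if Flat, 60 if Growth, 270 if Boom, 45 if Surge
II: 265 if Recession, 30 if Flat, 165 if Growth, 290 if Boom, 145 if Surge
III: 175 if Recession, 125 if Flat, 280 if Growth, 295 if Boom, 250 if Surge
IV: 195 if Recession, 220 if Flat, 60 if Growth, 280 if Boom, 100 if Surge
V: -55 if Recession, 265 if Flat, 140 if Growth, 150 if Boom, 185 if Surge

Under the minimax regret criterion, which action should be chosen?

III

Column bests: Recession=295, Flat=265, Growth=280, Boom=295, Surge=250.
I regrets: 0, 150, 220, 25, 205 → max 220
II regrets: 30, 235, 115, 5, 105 → max 235
III regrets: 120, 140, 0, 0, 0 → max 140
IV regrets: 100, 45, 220, 15, 150 → max 220
V regrets: 350, 0, 140, 145, 65 → max 350
Smallest max regret = 140 → III.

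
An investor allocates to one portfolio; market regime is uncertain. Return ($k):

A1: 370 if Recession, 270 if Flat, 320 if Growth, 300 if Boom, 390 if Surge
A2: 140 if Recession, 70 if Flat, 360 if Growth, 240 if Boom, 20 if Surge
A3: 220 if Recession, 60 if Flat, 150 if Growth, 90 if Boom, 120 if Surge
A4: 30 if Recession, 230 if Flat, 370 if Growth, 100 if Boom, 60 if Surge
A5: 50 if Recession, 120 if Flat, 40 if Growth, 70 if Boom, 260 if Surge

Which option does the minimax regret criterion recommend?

Column bests: Recession=370, Flat=270, Growth=370, Boom=300, Surge=390.
A1 regrets: 0, 0, 50, 0, 0 → max 50
A2 regrets: 230, 200, 10, 60, 370 → max 370
A3 regrets: 150, 210, 220, 210, 270 → max 270
A4 regrets: 340, 40, 0, 200, 330 → max 340
A5 regrets: 320, 150, 330, 230, 130 → max 330
Smallest max regret = 50 → A1.

A1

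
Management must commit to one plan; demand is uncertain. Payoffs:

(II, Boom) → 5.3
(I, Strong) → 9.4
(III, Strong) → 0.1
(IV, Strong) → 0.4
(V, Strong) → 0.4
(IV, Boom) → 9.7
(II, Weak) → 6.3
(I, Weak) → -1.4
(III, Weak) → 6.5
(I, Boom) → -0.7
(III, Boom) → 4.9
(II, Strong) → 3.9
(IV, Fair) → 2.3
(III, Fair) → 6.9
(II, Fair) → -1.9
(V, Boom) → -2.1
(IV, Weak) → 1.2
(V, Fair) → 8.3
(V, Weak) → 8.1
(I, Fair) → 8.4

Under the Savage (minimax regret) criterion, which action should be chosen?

Column bests: Weak=8.1, Fair=8.4, Strong=9.4, Boom=9.7.
I regrets: 9.5, 0.0, 0.0, 10.4 → max 10.4
II regrets: 1.8, 10.3, 5.5, 4.4 → max 10.3
III regrets: 1.6, 1.5, 9.3, 4.8 → max 9.3
IV regrets: 6.9, 6.1, 9.0, 0.0 → max 9.0
V regrets: 0.0, 0.1, 9.0, 11.8 → max 11.8
Smallest max regret = 9.0 → IV.

IV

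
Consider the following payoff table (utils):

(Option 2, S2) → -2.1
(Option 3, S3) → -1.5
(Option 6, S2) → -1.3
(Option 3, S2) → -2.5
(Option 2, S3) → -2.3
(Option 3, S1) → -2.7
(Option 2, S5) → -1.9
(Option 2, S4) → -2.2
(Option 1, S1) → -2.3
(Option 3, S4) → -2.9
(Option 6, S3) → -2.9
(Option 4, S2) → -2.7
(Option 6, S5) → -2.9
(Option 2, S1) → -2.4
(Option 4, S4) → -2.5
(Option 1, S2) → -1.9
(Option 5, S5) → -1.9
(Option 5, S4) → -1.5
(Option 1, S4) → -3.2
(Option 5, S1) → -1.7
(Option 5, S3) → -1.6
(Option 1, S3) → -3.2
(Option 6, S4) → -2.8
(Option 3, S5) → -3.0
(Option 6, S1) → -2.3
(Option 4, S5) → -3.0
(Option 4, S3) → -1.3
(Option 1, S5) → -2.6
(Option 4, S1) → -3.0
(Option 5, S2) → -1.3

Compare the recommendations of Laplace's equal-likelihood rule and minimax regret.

Row averages: Option 1=-2.64, Option 2=-2.18, Option 3=-2.52, Option 4=-2.5, Option 5=-1.6, Option 6=-2.44
Highest average = -1.6 → Option 5.
Column bests: S1=-1.7, S2=-1.3, S3=-1.3, S4=-1.5, S5=-1.9.
Option 1 regrets: 0.6, 0.6, 1.9, 1.7, 0.7 → max 1.9
Option 2 regrets: 0.7, 0.8, 1.0, 0.7, 0.0 → max 1.0
Option 3 regrets: 1.0, 1.2, 0.2, 1.4, 1.1 → max 1.4
Option 4 regrets: 1.3, 1.4, 0.0, 1.0, 1.1 → max 1.4
Option 5 regrets: 0.0, 0.0, 0.3, 0.0, 0.0 → max 0.3
Option 6 regrets: 0.6, 0.0, 1.6, 1.3, 1.0 → max 1.6
Smallest max regret = 0.3 → Option 5.

laplace → Option 5; minimax regret → Option 5 (agree)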